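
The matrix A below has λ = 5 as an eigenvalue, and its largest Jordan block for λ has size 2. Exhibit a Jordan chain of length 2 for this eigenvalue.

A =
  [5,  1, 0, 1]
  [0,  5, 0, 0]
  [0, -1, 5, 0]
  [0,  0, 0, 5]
A Jordan chain for λ = 5 of length 2:
v_1 = (1, 0, -1, 0)ᵀ
v_2 = (0, 1, 0, 0)ᵀ

Let N = A − (5)·I. We want v_2 with N^2 v_2 = 0 but N^1 v_2 ≠ 0; then v_{j-1} := N · v_j for j = 2, …, 2.

Pick v_2 = (0, 1, 0, 0)ᵀ.
Then v_1 = N · v_2 = (1, 0, -1, 0)ᵀ.

Sanity check: (A − (5)·I) v_1 = (0, 0, 0, 0)ᵀ = 0. ✓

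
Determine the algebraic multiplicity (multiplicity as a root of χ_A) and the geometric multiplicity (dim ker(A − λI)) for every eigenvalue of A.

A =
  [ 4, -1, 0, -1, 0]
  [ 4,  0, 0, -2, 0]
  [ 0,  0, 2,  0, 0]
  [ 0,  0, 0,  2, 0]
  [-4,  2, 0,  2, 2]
λ = 2: alg = 5, geom = 4

Step 1 — factor the characteristic polynomial to read off the algebraic multiplicities:
  χ_A(x) = (x - 2)^5

Step 2 — compute geometric multiplicities via the rank-nullity identity g(λ) = n − rank(A − λI):
  rank(A − (2)·I) = 1, so dim ker(A − (2)·I) = n − 1 = 4

Summary:
  λ = 2: algebraic multiplicity = 5, geometric multiplicity = 4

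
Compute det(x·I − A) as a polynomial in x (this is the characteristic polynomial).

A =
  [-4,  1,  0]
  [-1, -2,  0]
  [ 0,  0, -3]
x^3 + 9*x^2 + 27*x + 27

Expanding det(x·I − A) (e.g. by cofactor expansion or by noting that A is similar to its Jordan form J, which has the same characteristic polynomial as A) gives
  χ_A(x) = x^3 + 9*x^2 + 27*x + 27
which factors as (x + 3)^3. The eigenvalues (with algebraic multiplicities) are λ = -3 with multiplicity 3.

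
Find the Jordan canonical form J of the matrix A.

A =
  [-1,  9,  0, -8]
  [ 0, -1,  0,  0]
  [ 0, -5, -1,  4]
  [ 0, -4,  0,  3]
J_2(-1) ⊕ J_1(-1) ⊕ J_1(3)

The characteristic polynomial is
  det(x·I − A) = x^4 - 6*x^2 - 8*x - 3 = (x - 3)*(x + 1)^3

Eigenvalues and multiplicities (the geometric multiplicity of λ is n − rank(A − λI), which equals the number of Jordan blocks for λ):
  λ = -1: algebraic multiplicity = 3, geometric multiplicity = 2
  λ = 3: algebraic multiplicity = 1, geometric multiplicity = 1

Determining the block sizes for each eigenvalue:
  λ = -1: 2 blocks summing to 3 forces exactly one block of size 2 and the rest size 1 → block sizes [2, 1]
  λ = 3: one block (gm = 1), so the single block has size am = 1 → block sizes [1]

Assembling the blocks gives a Jordan form
J =
  [-1,  1,  0, 0]
  [ 0, -1,  0, 0]
  [ 0,  0, -1, 0]
  [ 0,  0,  0, 3]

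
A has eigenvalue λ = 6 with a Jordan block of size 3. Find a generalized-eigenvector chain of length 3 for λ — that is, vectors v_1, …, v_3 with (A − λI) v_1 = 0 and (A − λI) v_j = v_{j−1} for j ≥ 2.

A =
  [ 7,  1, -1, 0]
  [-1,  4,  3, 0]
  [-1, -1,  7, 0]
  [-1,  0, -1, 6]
A Jordan chain for λ = 6 of length 3:
v_1 = (1, -2, -1, 0)ᵀ
v_2 = (1, -1, -1, -1)ᵀ
v_3 = (1, 0, 0, 0)ᵀ

Let N = A − (6)·I. We want v_3 with N^3 v_3 = 0 but N^2 v_3 ≠ 0; then v_{j-1} := N · v_j for j = 3, …, 2.

Pick v_3 = (1, 0, 0, 0)ᵀ.
Then v_2 = N · v_3 = (1, -1, -1, -1)ᵀ.
Then v_1 = N · v_2 = (1, -2, -1, 0)ᵀ.

Sanity check: (A − (6)·I) v_1 = (0, 0, 0, 0)ᵀ = 0. ✓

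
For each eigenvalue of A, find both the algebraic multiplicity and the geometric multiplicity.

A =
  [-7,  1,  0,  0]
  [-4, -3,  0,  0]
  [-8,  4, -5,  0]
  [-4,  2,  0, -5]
λ = -5: alg = 4, geom = 3

Step 1 — factor the characteristic polynomial to read off the algebraic multiplicities:
  χ_A(x) = (x + 5)^4

Step 2 — compute geometric multiplicities via the rank-nullity identity g(λ) = n − rank(A − λI):
  rank(A − (-5)·I) = 1, so dim ker(A − (-5)·I) = n − 1 = 3

Summary:
  λ = -5: algebraic multiplicity = 4, geometric multiplicity = 3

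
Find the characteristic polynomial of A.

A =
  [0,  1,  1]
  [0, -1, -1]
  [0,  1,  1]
x^3

Expanding det(x·I − A) (e.g. by cofactor expansion or by noting that A is similar to its Jordan form J, which has the same characteristic polynomial as A) gives
  χ_A(x) = x^3
which factors as x^3. The eigenvalues (with algebraic multiplicities) are λ = 0 with multiplicity 3.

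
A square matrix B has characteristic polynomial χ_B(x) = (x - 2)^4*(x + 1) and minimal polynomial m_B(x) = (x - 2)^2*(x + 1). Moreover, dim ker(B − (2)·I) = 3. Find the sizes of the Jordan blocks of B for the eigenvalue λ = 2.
Block sizes for λ = 2: [2, 1, 1]

Step 1 — from the characteristic polynomial, algebraic multiplicity of λ = 2 is 4. From dim ker(B − (2)·I) = 3, there are exactly 3 Jordan blocks for λ = 2.
Step 2 — from the minimal polynomial, the factor (x − 2)^2 tells us the largest block for λ = 2 has size 2.
Step 3 — with total size 4, 3 blocks, and largest block 2, the block sizes (in nonincreasing order) are [2, 1, 1].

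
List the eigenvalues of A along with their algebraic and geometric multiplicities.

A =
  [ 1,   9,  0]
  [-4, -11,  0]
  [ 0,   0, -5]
λ = -5: alg = 3, geom = 2

Step 1 — factor the characteristic polynomial to read off the algebraic multiplicities:
  χ_A(x) = (x + 5)^3

Step 2 — compute geometric multiplicities via the rank-nullity identity g(λ) = n − rank(A − λI):
  rank(A − (-5)·I) = 1, so dim ker(A − (-5)·I) = n − 1 = 2

Summary:
  λ = -5: algebraic multiplicity = 3, geometric multiplicity = 2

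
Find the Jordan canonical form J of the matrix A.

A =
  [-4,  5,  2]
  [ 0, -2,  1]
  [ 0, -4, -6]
J_3(-4)

The characteristic polynomial is
  det(x·I − A) = x^3 + 12*x^2 + 48*x + 64 = (x + 4)^3

Eigenvalues and multiplicities (the geometric multiplicity of λ is n − rank(A − λI), which equals the number of Jordan blocks for λ):
  λ = -4: algebraic multiplicity = 3, geometric multiplicity = 1

Determining the block sizes for each eigenvalue:
  λ = -4: one block (gm = 1), so the single block has size am = 3 → block sizes [3]

Assembling the blocks gives a Jordan form
J =
  [-4,  1,  0]
  [ 0, -4,  1]
  [ 0,  0, -4]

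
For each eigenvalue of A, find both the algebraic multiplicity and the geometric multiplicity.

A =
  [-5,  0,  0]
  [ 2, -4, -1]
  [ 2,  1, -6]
λ = -5: alg = 3, geom = 2

Step 1 — factor the characteristic polynomial to read off the algebraic multiplicities:
  χ_A(x) = (x + 5)^3

Step 2 — compute geometric multiplicities via the rank-nullity identity g(λ) = n − rank(A − λI):
  rank(A − (-5)·I) = 1, so dim ker(A − (-5)·I) = n − 1 = 2

Summary:
  λ = -5: algebraic multiplicity = 3, geometric multiplicity = 2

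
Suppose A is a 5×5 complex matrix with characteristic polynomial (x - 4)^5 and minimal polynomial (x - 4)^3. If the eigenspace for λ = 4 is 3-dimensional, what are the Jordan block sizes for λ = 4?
Block sizes for λ = 4: [3, 1, 1]

Step 1 — from the characteristic polynomial, algebraic multiplicity of λ = 4 is 5. From dim ker(A − (4)·I) = 3, there are exactly 3 Jordan blocks for λ = 4.
Step 2 — from the minimal polynomial, the factor (x − 4)^3 tells us the largest block for λ = 4 has size 3.
Step 3 — with total size 5, 3 blocks, and largest block 3, the block sizes (in nonincreasing order) are [3, 1, 1].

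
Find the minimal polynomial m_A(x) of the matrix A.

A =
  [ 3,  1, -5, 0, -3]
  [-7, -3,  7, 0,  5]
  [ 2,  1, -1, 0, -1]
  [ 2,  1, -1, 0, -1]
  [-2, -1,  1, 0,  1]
x^3

The characteristic polynomial is χ_A(x) = x^5, so the eigenvalues are known. The minimal polynomial is
  m_A(x) = Π_λ (x − λ)^{k_λ}
where k_λ is the size of the *largest* Jordan block for λ (equivalently, the smallest k with (A − λI)^k v = 0 for every generalised eigenvector v of λ).

  λ = 0: largest Jordan block has size 3, contributing (x − 0)^3

So m_A(x) = x^3 = x^3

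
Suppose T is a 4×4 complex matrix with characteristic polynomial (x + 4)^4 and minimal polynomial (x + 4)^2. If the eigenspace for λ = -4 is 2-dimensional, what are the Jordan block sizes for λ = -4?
Block sizes for λ = -4: [2, 2]

Step 1 — from the characteristic polynomial, algebraic multiplicity of λ = -4 is 4. From dim ker(T − (-4)·I) = 2, there are exactly 2 Jordan blocks for λ = -4.
Step 2 — from the minimal polynomial, the factor (x + 4)^2 tells us the largest block for λ = -4 has size 2.
Step 3 — with total size 4, 2 blocks, and largest block 2, the block sizes (in nonincreasing order) are [2, 2].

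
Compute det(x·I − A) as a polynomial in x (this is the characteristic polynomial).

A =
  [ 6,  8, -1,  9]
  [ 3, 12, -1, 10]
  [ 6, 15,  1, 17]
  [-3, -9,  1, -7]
x^4 - 12*x^3 + 54*x^2 - 108*x + 81

Expanding det(x·I − A) (e.g. by cofactor expansion or by noting that A is similar to its Jordan form J, which has the same characteristic polynomial as A) gives
  χ_A(x) = x^4 - 12*x^3 + 54*x^2 - 108*x + 81
which factors as (x - 3)^4. The eigenvalues (with algebraic multiplicities) are λ = 3 with multiplicity 4.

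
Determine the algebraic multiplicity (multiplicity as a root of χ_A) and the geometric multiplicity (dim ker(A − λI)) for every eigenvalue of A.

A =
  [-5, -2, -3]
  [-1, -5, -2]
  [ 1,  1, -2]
λ = -4: alg = 3, geom = 1

Step 1 — factor the characteristic polynomial to read off the algebraic multiplicities:
  χ_A(x) = (x + 4)^3

Step 2 — compute geometric multiplicities via the rank-nullity identity g(λ) = n − rank(A − λI):
  rank(A − (-4)·I) = 2, so dim ker(A − (-4)·I) = n − 2 = 1

Summary:
  λ = -4: algebraic multiplicity = 3, geometric multiplicity = 1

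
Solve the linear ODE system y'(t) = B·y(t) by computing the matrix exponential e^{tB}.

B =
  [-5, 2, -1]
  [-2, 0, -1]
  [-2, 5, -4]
e^{tB} =
  [t^2*exp(-3*t) - 2*t*exp(-3*t) + exp(-3*t), -3*t^2*exp(-3*t)/2 + 2*t*exp(-3*t), t^2*exp(-3*t)/2 - t*exp(-3*t)]
  [-2*t*exp(-3*t), 3*t*exp(-3*t) + exp(-3*t), -t*exp(-3*t)]
  [-2*t^2*exp(-3*t) - 2*t*exp(-3*t), 3*t^2*exp(-3*t) + 5*t*exp(-3*t), -t^2*exp(-3*t) - t*exp(-3*t) + exp(-3*t)]

Strategy: write B = P · J · P⁻¹ where J is a Jordan canonical form, so e^{tB} = P · e^{tJ} · P⁻¹, and e^{tJ} can be computed block-by-block.

B has Jordan form
J =
  [-3,  1,  0]
  [ 0, -3,  1]
  [ 0,  0, -3]
(up to reordering of blocks).

Per-block formulas:
  For a 3×3 Jordan block J_3(-3): exp(t · J_3(-3)) = e^(-3t)·(I + t·N + (t^2/2)·N^2), where N is the 3×3 nilpotent shift.

After assembling e^{tJ} and conjugating by P, we get:

e^{tB} =
  [t^2*exp(-3*t) - 2*t*exp(-3*t) + exp(-3*t), -3*t^2*exp(-3*t)/2 + 2*t*exp(-3*t), t^2*exp(-3*t)/2 - t*exp(-3*t)]
  [-2*t*exp(-3*t), 3*t*exp(-3*t) + exp(-3*t), -t*exp(-3*t)]
  [-2*t^2*exp(-3*t) - 2*t*exp(-3*t), 3*t^2*exp(-3*t) + 5*t*exp(-3*t), -t^2*exp(-3*t) - t*exp(-3*t) + exp(-3*t)]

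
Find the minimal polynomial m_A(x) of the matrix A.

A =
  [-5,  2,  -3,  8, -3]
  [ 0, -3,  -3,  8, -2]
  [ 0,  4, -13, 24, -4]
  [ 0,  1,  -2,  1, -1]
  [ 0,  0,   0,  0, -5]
x^3 + 15*x^2 + 75*x + 125

The characteristic polynomial is χ_A(x) = (x + 5)^5, so the eigenvalues are known. The minimal polynomial is
  m_A(x) = Π_λ (x − λ)^{k_λ}
where k_λ is the size of the *largest* Jordan block for λ (equivalently, the smallest k with (A − λI)^k v = 0 for every generalised eigenvector v of λ).

  λ = -5: largest Jordan block has size 3, contributing (x + 5)^3

So m_A(x) = (x + 5)^3 = x^3 + 15*x^2 + 75*x + 125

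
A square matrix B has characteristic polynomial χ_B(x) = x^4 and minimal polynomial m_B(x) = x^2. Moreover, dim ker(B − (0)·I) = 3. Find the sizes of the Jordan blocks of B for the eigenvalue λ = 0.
Block sizes for λ = 0: [2, 1, 1]

Step 1 — from the characteristic polynomial, algebraic multiplicity of λ = 0 is 4. From dim ker(B − (0)·I) = 3, there are exactly 3 Jordan blocks for λ = 0.
Step 2 — from the minimal polynomial, the factor (x − 0)^2 tells us the largest block for λ = 0 has size 2.
Step 3 — with total size 4, 3 blocks, and largest block 2, the block sizes (in nonincreasing order) are [2, 1, 1].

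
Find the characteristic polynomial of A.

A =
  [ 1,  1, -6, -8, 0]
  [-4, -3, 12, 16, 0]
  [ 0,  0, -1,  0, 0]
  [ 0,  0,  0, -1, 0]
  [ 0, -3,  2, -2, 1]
x^5 + 3*x^4 + 2*x^3 - 2*x^2 - 3*x - 1

Expanding det(x·I − A) (e.g. by cofactor expansion or by noting that A is similar to its Jordan form J, which has the same characteristic polynomial as A) gives
  χ_A(x) = x^5 + 3*x^4 + 2*x^3 - 2*x^2 - 3*x - 1
which factors as (x - 1)*(x + 1)^4. The eigenvalues (with algebraic multiplicities) are λ = -1 with multiplicity 4, λ = 1 with multiplicity 1.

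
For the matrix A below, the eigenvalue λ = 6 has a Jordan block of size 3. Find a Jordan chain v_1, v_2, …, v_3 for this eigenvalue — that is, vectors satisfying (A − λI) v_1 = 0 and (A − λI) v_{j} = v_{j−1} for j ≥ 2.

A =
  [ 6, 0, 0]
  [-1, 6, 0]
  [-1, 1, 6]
A Jordan chain for λ = 6 of length 3:
v_1 = (0, 0, -1)ᵀ
v_2 = (0, -1, -1)ᵀ
v_3 = (1, 0, 0)ᵀ

Let N = A − (6)·I. We want v_3 with N^3 v_3 = 0 but N^2 v_3 ≠ 0; then v_{j-1} := N · v_j for j = 3, …, 2.

Pick v_3 = (1, 0, 0)ᵀ.
Then v_2 = N · v_3 = (0, -1, -1)ᵀ.
Then v_1 = N · v_2 = (0, 0, -1)ᵀ.

Sanity check: (A − (6)·I) v_1 = (0, 0, 0)ᵀ = 0. ✓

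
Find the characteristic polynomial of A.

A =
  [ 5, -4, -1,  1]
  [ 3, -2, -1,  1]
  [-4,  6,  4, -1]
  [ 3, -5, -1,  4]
x^4 - 11*x^3 + 45*x^2 - 81*x + 54

Expanding det(x·I − A) (e.g. by cofactor expansion or by noting that A is similar to its Jordan form J, which has the same characteristic polynomial as A) gives
  χ_A(x) = x^4 - 11*x^3 + 45*x^2 - 81*x + 54
which factors as (x - 3)^3*(x - 2). The eigenvalues (with algebraic multiplicities) are λ = 2 with multiplicity 1, λ = 3 with multiplicity 3.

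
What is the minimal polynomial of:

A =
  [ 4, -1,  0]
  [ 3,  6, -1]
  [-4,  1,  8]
x^3 - 18*x^2 + 108*x - 216

The characteristic polynomial is χ_A(x) = (x - 6)^3, so the eigenvalues are known. The minimal polynomial is
  m_A(x) = Π_λ (x − λ)^{k_λ}
where k_λ is the size of the *largest* Jordan block for λ (equivalently, the smallest k with (A − λI)^k v = 0 for every generalised eigenvector v of λ).

  λ = 6: largest Jordan block has size 3, contributing (x − 6)^3

So m_A(x) = (x - 6)^3 = x^3 - 18*x^2 + 108*x - 216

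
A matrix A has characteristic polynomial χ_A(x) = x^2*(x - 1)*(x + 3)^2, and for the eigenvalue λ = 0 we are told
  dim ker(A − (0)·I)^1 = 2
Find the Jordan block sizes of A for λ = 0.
Block sizes for λ = 0: [1, 1]

From the dimensions of kernels of powers, the number of Jordan blocks of size at least j is d_j − d_{j−1} where d_j = dim ker(N^j) (with d_0 = 0). Computing the differences gives [2].
The number of blocks of size exactly k is (#blocks of size ≥ k) − (#blocks of size ≥ k + 1), so the partition is: 2 block(s) of size 1.
In nonincreasing order the block sizes are [1, 1].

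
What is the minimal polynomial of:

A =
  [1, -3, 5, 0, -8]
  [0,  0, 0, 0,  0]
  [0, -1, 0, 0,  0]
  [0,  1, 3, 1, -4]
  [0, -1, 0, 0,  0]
x^3 - x^2

The characteristic polynomial is χ_A(x) = x^3*(x - 1)^2, so the eigenvalues are known. The minimal polynomial is
  m_A(x) = Π_λ (x − λ)^{k_λ}
where k_λ is the size of the *largest* Jordan block for λ (equivalently, the smallest k with (A − λI)^k v = 0 for every generalised eigenvector v of λ).

  λ = 0: largest Jordan block has size 2, contributing (x − 0)^2
  λ = 1: largest Jordan block has size 1, contributing (x − 1)

So m_A(x) = x^2*(x - 1) = x^3 - x^2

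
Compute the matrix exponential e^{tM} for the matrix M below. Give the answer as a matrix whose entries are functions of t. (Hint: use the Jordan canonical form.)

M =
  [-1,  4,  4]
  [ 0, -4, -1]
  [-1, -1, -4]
e^{tM} =
  [2*t*exp(-3*t) + exp(-3*t), 4*t*exp(-3*t), 4*t*exp(-3*t)]
  [t^2*exp(-3*t)/2, t^2*exp(-3*t) - t*exp(-3*t) + exp(-3*t), t^2*exp(-3*t) - t*exp(-3*t)]
  [-t^2*exp(-3*t)/2 - t*exp(-3*t), -t^2*exp(-3*t) - t*exp(-3*t), -t^2*exp(-3*t) - t*exp(-3*t) + exp(-3*t)]

Strategy: write M = P · J · P⁻¹ where J is a Jordan canonical form, so e^{tM} = P · e^{tJ} · P⁻¹, and e^{tJ} can be computed block-by-block.

M has Jordan form
J =
  [-3,  1,  0]
  [ 0, -3,  1]
  [ 0,  0, -3]
(up to reordering of blocks).

Per-block formulas:
  For a 3×3 Jordan block J_3(-3): exp(t · J_3(-3)) = e^(-3t)·(I + t·N + (t^2/2)·N^2), where N is the 3×3 nilpotent shift.

After assembling e^{tJ} and conjugating by P, we get:

e^{tM} =
  [2*t*exp(-3*t) + exp(-3*t), 4*t*exp(-3*t), 4*t*exp(-3*t)]
  [t^2*exp(-3*t)/2, t^2*exp(-3*t) - t*exp(-3*t) + exp(-3*t), t^2*exp(-3*t) - t*exp(-3*t)]
  [-t^2*exp(-3*t)/2 - t*exp(-3*t), -t^2*exp(-3*t) - t*exp(-3*t), -t^2*exp(-3*t) - t*exp(-3*t) + exp(-3*t)]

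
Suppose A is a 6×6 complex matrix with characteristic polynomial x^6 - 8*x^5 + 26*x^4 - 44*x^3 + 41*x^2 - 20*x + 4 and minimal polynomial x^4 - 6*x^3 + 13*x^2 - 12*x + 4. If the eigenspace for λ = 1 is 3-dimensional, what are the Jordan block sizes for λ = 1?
Block sizes for λ = 1: [2, 1, 1]

Step 1 — from the characteristic polynomial, algebraic multiplicity of λ = 1 is 4. From dim ker(A − (1)·I) = 3, there are exactly 3 Jordan blocks for λ = 1.
Step 2 — from the minimal polynomial, the factor (x − 1)^2 tells us the largest block for λ = 1 has size 2.
Step 3 — with total size 4, 3 blocks, and largest block 2, the block sizes (in nonincreasing order) are [2, 1, 1].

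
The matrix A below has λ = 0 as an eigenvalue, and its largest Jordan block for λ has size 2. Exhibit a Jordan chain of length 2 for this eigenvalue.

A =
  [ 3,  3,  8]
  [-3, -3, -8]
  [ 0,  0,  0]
A Jordan chain for λ = 0 of length 2:
v_1 = (3, -3, 0)ᵀ
v_2 = (1, 0, 0)ᵀ

Let N = A − (0)·I. We want v_2 with N^2 v_2 = 0 but N^1 v_2 ≠ 0; then v_{j-1} := N · v_j for j = 2, …, 2.

Pick v_2 = (1, 0, 0)ᵀ.
Then v_1 = N · v_2 = (3, -3, 0)ᵀ.

Sanity check: (A − (0)·I) v_1 = (0, 0, 0)ᵀ = 0. ✓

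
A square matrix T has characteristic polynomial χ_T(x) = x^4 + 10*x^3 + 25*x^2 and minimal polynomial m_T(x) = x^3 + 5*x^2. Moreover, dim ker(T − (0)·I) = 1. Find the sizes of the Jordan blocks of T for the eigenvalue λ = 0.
Block sizes for λ = 0: [2]

Step 1 — from the characteristic polynomial, algebraic multiplicity of λ = 0 is 2. From dim ker(T − (0)·I) = 1, there are exactly 1 Jordan blocks for λ = 0.
Step 2 — from the minimal polynomial, the factor (x − 0)^2 tells us the largest block for λ = 0 has size 2.
Step 3 — with total size 2, 1 blocks, and largest block 2, the block sizes (in nonincreasing order) are [2].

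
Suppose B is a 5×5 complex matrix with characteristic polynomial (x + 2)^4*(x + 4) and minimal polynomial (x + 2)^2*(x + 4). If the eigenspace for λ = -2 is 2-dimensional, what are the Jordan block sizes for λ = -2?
Block sizes for λ = -2: [2, 2]

Step 1 — from the characteristic polynomial, algebraic multiplicity of λ = -2 is 4. From dim ker(B − (-2)·I) = 2, there are exactly 2 Jordan blocks for λ = -2.
Step 2 — from the minimal polynomial, the factor (x + 2)^2 tells us the largest block for λ = -2 has size 2.
Step 3 — with total size 4, 2 blocks, and largest block 2, the block sizes (in nonincreasing order) are [2, 2].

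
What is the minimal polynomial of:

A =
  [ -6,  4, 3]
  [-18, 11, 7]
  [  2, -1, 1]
x^3 - 6*x^2 + 12*x - 8

The characteristic polynomial is χ_A(x) = (x - 2)^3, so the eigenvalues are known. The minimal polynomial is
  m_A(x) = Π_λ (x − λ)^{k_λ}
where k_λ is the size of the *largest* Jordan block for λ (equivalently, the smallest k with (A − λI)^k v = 0 for every generalised eigenvector v of λ).

  λ = 2: largest Jordan block has size 3, contributing (x − 2)^3

So m_A(x) = (x - 2)^3 = x^3 - 6*x^2 + 12*x - 8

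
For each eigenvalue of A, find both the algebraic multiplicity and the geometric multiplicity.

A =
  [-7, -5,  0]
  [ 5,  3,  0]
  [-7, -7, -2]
λ = -2: alg = 3, geom = 2

Step 1 — factor the characteristic polynomial to read off the algebraic multiplicities:
  χ_A(x) = (x + 2)^3

Step 2 — compute geometric multiplicities via the rank-nullity identity g(λ) = n − rank(A − λI):
  rank(A − (-2)·I) = 1, so dim ker(A − (-2)·I) = n − 1 = 2

Summary:
  λ = -2: algebraic multiplicity = 3, geometric multiplicity = 2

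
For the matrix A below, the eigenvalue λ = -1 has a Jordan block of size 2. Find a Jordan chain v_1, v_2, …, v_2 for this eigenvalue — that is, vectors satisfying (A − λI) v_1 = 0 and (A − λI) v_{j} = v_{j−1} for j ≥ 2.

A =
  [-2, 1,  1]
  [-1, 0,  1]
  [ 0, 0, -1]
A Jordan chain for λ = -1 of length 2:
v_1 = (-1, -1, 0)ᵀ
v_2 = (1, 0, 0)ᵀ

Let N = A − (-1)·I. We want v_2 with N^2 v_2 = 0 but N^1 v_2 ≠ 0; then v_{j-1} := N · v_j for j = 2, …, 2.

Pick v_2 = (1, 0, 0)ᵀ.
Then v_1 = N · v_2 = (-1, -1, 0)ᵀ.

Sanity check: (A − (-1)·I) v_1 = (0, 0, 0)ᵀ = 0. ✓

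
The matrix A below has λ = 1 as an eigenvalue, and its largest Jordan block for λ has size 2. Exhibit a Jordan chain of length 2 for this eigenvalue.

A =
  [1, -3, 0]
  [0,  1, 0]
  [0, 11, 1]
A Jordan chain for λ = 1 of length 2:
v_1 = (-3, 0, 11)ᵀ
v_2 = (0, 1, 0)ᵀ

Let N = A − (1)·I. We want v_2 with N^2 v_2 = 0 but N^1 v_2 ≠ 0; then v_{j-1} := N · v_j for j = 2, …, 2.

Pick v_2 = (0, 1, 0)ᵀ.
Then v_1 = N · v_2 = (-3, 0, 11)ᵀ.

Sanity check: (A − (1)·I) v_1 = (0, 0, 0)ᵀ = 0. ✓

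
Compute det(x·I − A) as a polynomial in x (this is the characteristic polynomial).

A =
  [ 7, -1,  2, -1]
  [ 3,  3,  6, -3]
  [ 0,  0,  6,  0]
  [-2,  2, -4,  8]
x^4 - 24*x^3 + 216*x^2 - 864*x + 1296

Expanding det(x·I − A) (e.g. by cofactor expansion or by noting that A is similar to its Jordan form J, which has the same characteristic polynomial as A) gives
  χ_A(x) = x^4 - 24*x^3 + 216*x^2 - 864*x + 1296
which factors as (x - 6)^4. The eigenvalues (with algebraic multiplicities) are λ = 6 with multiplicity 4.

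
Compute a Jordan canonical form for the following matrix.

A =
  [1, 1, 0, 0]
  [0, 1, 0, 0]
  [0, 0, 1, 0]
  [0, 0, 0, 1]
J_2(1) ⊕ J_1(1) ⊕ J_1(1)

The characteristic polynomial is
  det(x·I − A) = x^4 - 4*x^3 + 6*x^2 - 4*x + 1 = (x - 1)^4

Eigenvalues and multiplicities (the geometric multiplicity of λ is n − rank(A − λI), which equals the number of Jordan blocks for λ):
  λ = 1: algebraic multiplicity = 4, geometric multiplicity = 3

Determining the block sizes for each eigenvalue:
  λ = 1: 3 blocks summing to 4 forces exactly one block of size 2 and the rest size 1 → block sizes [2, 1, 1]

Assembling the blocks gives a Jordan form
J =
  [1, 1, 0, 0]
  [0, 1, 0, 0]
  [0, 0, 1, 0]
  [0, 0, 0, 1]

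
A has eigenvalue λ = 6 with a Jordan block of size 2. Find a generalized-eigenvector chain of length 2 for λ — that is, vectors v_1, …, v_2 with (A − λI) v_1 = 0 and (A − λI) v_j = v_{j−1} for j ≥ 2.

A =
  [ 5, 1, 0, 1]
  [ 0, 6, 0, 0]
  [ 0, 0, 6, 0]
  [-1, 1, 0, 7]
A Jordan chain for λ = 6 of length 2:
v_1 = (-1, 0, 0, -1)ᵀ
v_2 = (1, 0, 0, 0)ᵀ

Let N = A − (6)·I. We want v_2 with N^2 v_2 = 0 but N^1 v_2 ≠ 0; then v_{j-1} := N · v_j for j = 2, …, 2.

Pick v_2 = (1, 0, 0, 0)ᵀ.
Then v_1 = N · v_2 = (-1, 0, 0, -1)ᵀ.

Sanity check: (A − (6)·I) v_1 = (0, 0, 0, 0)ᵀ = 0. ✓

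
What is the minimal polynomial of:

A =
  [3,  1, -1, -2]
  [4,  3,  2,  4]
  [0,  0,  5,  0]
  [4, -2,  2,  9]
x^2 - 10*x + 25

The characteristic polynomial is χ_A(x) = (x - 5)^4, so the eigenvalues are known. The minimal polynomial is
  m_A(x) = Π_λ (x − λ)^{k_λ}
where k_λ is the size of the *largest* Jordan block for λ (equivalently, the smallest k with (A − λI)^k v = 0 for every generalised eigenvector v of λ).

  λ = 5: largest Jordan block has size 2, contributing (x − 5)^2

So m_A(x) = (x - 5)^2 = x^2 - 10*x + 25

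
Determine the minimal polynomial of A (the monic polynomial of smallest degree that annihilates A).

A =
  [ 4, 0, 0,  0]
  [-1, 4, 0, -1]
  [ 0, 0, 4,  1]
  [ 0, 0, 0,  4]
x^2 - 8*x + 16

The characteristic polynomial is χ_A(x) = (x - 4)^4, so the eigenvalues are known. The minimal polynomial is
  m_A(x) = Π_λ (x − λ)^{k_λ}
where k_λ is the size of the *largest* Jordan block for λ (equivalently, the smallest k with (A − λI)^k v = 0 for every generalised eigenvector v of λ).

  λ = 4: largest Jordan block has size 2, contributing (x − 4)^2

So m_A(x) = (x - 4)^2 = x^2 - 8*x + 16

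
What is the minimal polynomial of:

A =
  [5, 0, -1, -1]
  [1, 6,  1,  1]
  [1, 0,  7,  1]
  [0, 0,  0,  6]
x^2 - 12*x + 36

The characteristic polynomial is χ_A(x) = (x - 6)^4, so the eigenvalues are known. The minimal polynomial is
  m_A(x) = Π_λ (x − λ)^{k_λ}
where k_λ is the size of the *largest* Jordan block for λ (equivalently, the smallest k with (A − λI)^k v = 0 for every generalised eigenvector v of λ).

  λ = 6: largest Jordan block has size 2, contributing (x − 6)^2

So m_A(x) = (x - 6)^2 = x^2 - 12*x + 36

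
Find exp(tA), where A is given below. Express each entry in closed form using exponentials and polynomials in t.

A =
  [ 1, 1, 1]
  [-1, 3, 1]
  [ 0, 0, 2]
e^{tA} =
  [-t*exp(2*t) + exp(2*t), t*exp(2*t), t*exp(2*t)]
  [-t*exp(2*t), t*exp(2*t) + exp(2*t), t*exp(2*t)]
  [0, 0, exp(2*t)]

Strategy: write A = P · J · P⁻¹ where J is a Jordan canonical form, so e^{tA} = P · e^{tJ} · P⁻¹, and e^{tJ} can be computed block-by-block.

A has Jordan form
J =
  [2, 1, 0]
  [0, 2, 0]
  [0, 0, 2]
(up to reordering of blocks).

Per-block formulas:
  For a 2×2 Jordan block J_2(2): exp(t · J_2(2)) = e^(2t)·(I + t·N), where N is the 2×2 nilpotent shift.
  For a 1×1 block at λ = 2: exp(t · [2]) = [e^(2t)].

After assembling e^{tJ} and conjugating by P, we get:

e^{tA} =
  [-t*exp(2*t) + exp(2*t), t*exp(2*t), t*exp(2*t)]
  [-t*exp(2*t), t*exp(2*t) + exp(2*t), t*exp(2*t)]
  [0, 0, exp(2*t)]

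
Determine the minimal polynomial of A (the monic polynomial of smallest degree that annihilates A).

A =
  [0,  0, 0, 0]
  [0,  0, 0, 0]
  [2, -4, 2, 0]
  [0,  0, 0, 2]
x^2 - 2*x

The characteristic polynomial is χ_A(x) = x^2*(x - 2)^2, so the eigenvalues are known. The minimal polynomial is
  m_A(x) = Π_λ (x − λ)^{k_λ}
where k_λ is the size of the *largest* Jordan block for λ (equivalently, the smallest k with (A − λI)^k v = 0 for every generalised eigenvector v of λ).

  λ = 0: largest Jordan block has size 1, contributing (x − 0)
  λ = 2: largest Jordan block has size 1, contributing (x − 2)

So m_A(x) = x*(x - 2) = x^2 - 2*x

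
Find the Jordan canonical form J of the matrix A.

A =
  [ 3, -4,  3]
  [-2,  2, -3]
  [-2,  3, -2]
J_3(1)

The characteristic polynomial is
  det(x·I − A) = x^3 - 3*x^2 + 3*x - 1 = (x - 1)^3

Eigenvalues and multiplicities (the geometric multiplicity of λ is n − rank(A − λI), which equals the number of Jordan blocks for λ):
  λ = 1: algebraic multiplicity = 3, geometric multiplicity = 1

Determining the block sizes for each eigenvalue:
  λ = 1: one block (gm = 1), so the single block has size am = 3 → block sizes [3]

Assembling the blocks gives a Jordan form
J =
  [1, 1, 0]
  [0, 1, 1]
  [0, 0, 1]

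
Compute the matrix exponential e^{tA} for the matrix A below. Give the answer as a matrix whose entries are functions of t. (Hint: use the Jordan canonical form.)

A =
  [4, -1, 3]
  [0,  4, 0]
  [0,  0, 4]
e^{tA} =
  [exp(4*t), -t*exp(4*t), 3*t*exp(4*t)]
  [0, exp(4*t), 0]
  [0, 0, exp(4*t)]

Strategy: write A = P · J · P⁻¹ where J is a Jordan canonical form, so e^{tA} = P · e^{tJ} · P⁻¹, and e^{tJ} can be computed block-by-block.

A has Jordan form
J =
  [4, 1, 0]
  [0, 4, 0]
  [0, 0, 4]
(up to reordering of blocks).

Per-block formulas:
  For a 1×1 block at λ = 4: exp(t · [4]) = [e^(4t)].
  For a 2×2 Jordan block J_2(4): exp(t · J_2(4)) = e^(4t)·(I + t·N), where N is the 2×2 nilpotent shift.

After assembling e^{tJ} and conjugating by P, we get:

e^{tA} =
  [exp(4*t), -t*exp(4*t), 3*t*exp(4*t)]
  [0, exp(4*t), 0]
  [0, 0, exp(4*t)]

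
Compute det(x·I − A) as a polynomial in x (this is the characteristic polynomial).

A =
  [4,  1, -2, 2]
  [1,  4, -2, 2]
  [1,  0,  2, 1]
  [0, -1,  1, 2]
x^4 - 12*x^3 + 54*x^2 - 108*x + 81

Expanding det(x·I − A) (e.g. by cofactor expansion or by noting that A is similar to its Jordan form J, which has the same characteristic polynomial as A) gives
  χ_A(x) = x^4 - 12*x^3 + 54*x^2 - 108*x + 81
which factors as (x - 3)^4. The eigenvalues (with algebraic multiplicities) are λ = 3 with multiplicity 4.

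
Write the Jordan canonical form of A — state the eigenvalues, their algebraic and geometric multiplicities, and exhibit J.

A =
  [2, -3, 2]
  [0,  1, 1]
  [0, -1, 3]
J_3(2)

The characteristic polynomial is
  det(x·I − A) = x^3 - 6*x^2 + 12*x - 8 = (x - 2)^3

Eigenvalues and multiplicities (the geometric multiplicity of λ is n − rank(A − λI), which equals the number of Jordan blocks for λ):
  λ = 2: algebraic multiplicity = 3, geometric multiplicity = 1

Determining the block sizes for each eigenvalue:
  λ = 2: one block (gm = 1), so the single block has size am = 3 → block sizes [3]

Assembling the blocks gives a Jordan form
J =
  [2, 1, 0]
  [0, 2, 1]
  [0, 0, 2]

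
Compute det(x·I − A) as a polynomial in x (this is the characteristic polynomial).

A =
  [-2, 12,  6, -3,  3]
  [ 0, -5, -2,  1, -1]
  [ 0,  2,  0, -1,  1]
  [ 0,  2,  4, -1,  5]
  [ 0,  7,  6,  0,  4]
x^5 + 4*x^4 - 8*x^3 - 64*x^2 - 112*x - 64

Expanding det(x·I − A) (e.g. by cofactor expansion or by noting that A is similar to its Jordan form J, which has the same characteristic polynomial as A) gives
  χ_A(x) = x^5 + 4*x^4 - 8*x^3 - 64*x^2 - 112*x - 64
which factors as (x - 4)*(x + 2)^4. The eigenvalues (with algebraic multiplicities) are λ = -2 with multiplicity 4, λ = 4 with multiplicity 1.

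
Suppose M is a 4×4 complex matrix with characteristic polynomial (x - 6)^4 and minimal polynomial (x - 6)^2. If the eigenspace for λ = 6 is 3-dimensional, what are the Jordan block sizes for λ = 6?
Block sizes for λ = 6: [2, 1, 1]

Step 1 — from the characteristic polynomial, algebraic multiplicity of λ = 6 is 4. From dim ker(M − (6)·I) = 3, there are exactly 3 Jordan blocks for λ = 6.
Step 2 — from the minimal polynomial, the factor (x − 6)^2 tells us the largest block for λ = 6 has size 2.
Step 3 — with total size 4, 3 blocks, and largest block 2, the block sizes (in nonincreasing order) are [2, 1, 1].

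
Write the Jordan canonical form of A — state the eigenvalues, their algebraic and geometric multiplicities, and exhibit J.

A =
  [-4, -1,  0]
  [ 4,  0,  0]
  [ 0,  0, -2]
J_2(-2) ⊕ J_1(-2)

The characteristic polynomial is
  det(x·I − A) = x^3 + 6*x^2 + 12*x + 8 = (x + 2)^3

Eigenvalues and multiplicities (the geometric multiplicity of λ is n − rank(A − λI), which equals the number of Jordan blocks for λ):
  λ = -2: algebraic multiplicity = 3, geometric multiplicity = 2

Determining the block sizes for each eigenvalue:
  λ = -2: 2 blocks summing to 3 forces exactly one block of size 2 and the rest size 1 → block sizes [2, 1]

Assembling the blocks gives a Jordan form
J =
  [-2,  1,  0]
  [ 0, -2,  0]
  [ 0,  0, -2]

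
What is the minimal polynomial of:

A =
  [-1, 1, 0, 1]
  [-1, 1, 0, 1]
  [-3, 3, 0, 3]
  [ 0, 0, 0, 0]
x^2

The characteristic polynomial is χ_A(x) = x^4, so the eigenvalues are known. The minimal polynomial is
  m_A(x) = Π_λ (x − λ)^{k_λ}
where k_λ is the size of the *largest* Jordan block for λ (equivalently, the smallest k with (A − λI)^k v = 0 for every generalised eigenvector v of λ).

  λ = 0: largest Jordan block has size 2, contributing (x − 0)^2

So m_A(x) = x^2 = x^2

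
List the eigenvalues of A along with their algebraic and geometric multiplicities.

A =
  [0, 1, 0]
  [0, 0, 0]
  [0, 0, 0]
λ = 0: alg = 3, geom = 2

Step 1 — factor the characteristic polynomial to read off the algebraic multiplicities:
  χ_A(x) = x^3

Step 2 — compute geometric multiplicities via the rank-nullity identity g(λ) = n − rank(A − λI):
  rank(A − (0)·I) = 1, so dim ker(A − (0)·I) = n − 1 = 2

Summary:
  λ = 0: algebraic multiplicity = 3, geometric multiplicity = 2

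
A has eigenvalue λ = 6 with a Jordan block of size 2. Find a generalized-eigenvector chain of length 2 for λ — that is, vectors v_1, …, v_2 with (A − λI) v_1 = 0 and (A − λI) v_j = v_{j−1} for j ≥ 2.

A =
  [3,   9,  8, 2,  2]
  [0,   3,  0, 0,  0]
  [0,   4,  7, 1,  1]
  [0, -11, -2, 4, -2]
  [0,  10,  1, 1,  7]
A Jordan chain for λ = 6 of length 2:
v_1 = (2, 0, 1, -2, 1)ᵀ
v_2 = (2, 0, 1, 0, 0)ᵀ

Let N = A − (6)·I. We want v_2 with N^2 v_2 = 0 but N^1 v_2 ≠ 0; then v_{j-1} := N · v_j for j = 2, …, 2.

Pick v_2 = (2, 0, 1, 0, 0)ᵀ.
Then v_1 = N · v_2 = (2, 0, 1, -2, 1)ᵀ.

Sanity check: (A − (6)·I) v_1 = (0, 0, 0, 0, 0)ᵀ = 0. ✓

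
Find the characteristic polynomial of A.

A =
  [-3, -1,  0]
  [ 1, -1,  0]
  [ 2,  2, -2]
x^3 + 6*x^2 + 12*x + 8

Expanding det(x·I − A) (e.g. by cofactor expansion or by noting that A is similar to its Jordan form J, which has the same characteristic polynomial as A) gives
  χ_A(x) = x^3 + 6*x^2 + 12*x + 8
which factors as (x + 2)^3. The eigenvalues (with algebraic multiplicities) are λ = -2 with multiplicity 3.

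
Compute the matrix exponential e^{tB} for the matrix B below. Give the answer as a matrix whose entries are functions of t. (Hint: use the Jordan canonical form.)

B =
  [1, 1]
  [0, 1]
e^{tB} =
  [exp(t), t*exp(t)]
  [0, exp(t)]

Strategy: write B = P · J · P⁻¹ where J is a Jordan canonical form, so e^{tB} = P · e^{tJ} · P⁻¹, and e^{tJ} can be computed block-by-block.

B has Jordan form
J =
  [1, 1]
  [0, 1]
(up to reordering of blocks).

Per-block formulas:
  For a 2×2 Jordan block J_2(1): exp(t · J_2(1)) = e^(1t)·(I + t·N), where N is the 2×2 nilpotent shift.

After assembling e^{tJ} and conjugating by P, we get:

e^{tB} =
  [exp(t), t*exp(t)]
  [0, exp(t)]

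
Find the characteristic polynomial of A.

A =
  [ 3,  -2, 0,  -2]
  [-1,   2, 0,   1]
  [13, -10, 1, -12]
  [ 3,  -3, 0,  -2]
x^4 - 4*x^3 + 6*x^2 - 4*x + 1

Expanding det(x·I − A) (e.g. by cofactor expansion or by noting that A is similar to its Jordan form J, which has the same characteristic polynomial as A) gives
  χ_A(x) = x^4 - 4*x^3 + 6*x^2 - 4*x + 1
which factors as (x - 1)^4. The eigenvalues (with algebraic multiplicities) are λ = 1 with multiplicity 4.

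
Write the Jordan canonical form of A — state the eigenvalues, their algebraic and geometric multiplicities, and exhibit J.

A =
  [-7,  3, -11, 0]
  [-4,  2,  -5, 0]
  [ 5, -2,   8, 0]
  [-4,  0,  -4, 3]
J_3(1) ⊕ J_1(3)

The characteristic polynomial is
  det(x·I − A) = x^4 - 6*x^3 + 12*x^2 - 10*x + 3 = (x - 3)*(x - 1)^3

Eigenvalues and multiplicities (the geometric multiplicity of λ is n − rank(A − λI), which equals the number of Jordan blocks for λ):
  λ = 1: algebraic multiplicity = 3, geometric multiplicity = 1
  λ = 3: algebraic multiplicity = 1, geometric multiplicity = 1

Determining the block sizes for each eigenvalue:
  λ = 1: one block (gm = 1), so the single block has size am = 3 → block sizes [3]
  λ = 3: one block (gm = 1), so the single block has size am = 1 → block sizes [1]

Assembling the blocks gives a Jordan form
J =
  [1, 1, 0, 0]
  [0, 1, 1, 0]
  [0, 0, 1, 0]
  [0, 0, 0, 3]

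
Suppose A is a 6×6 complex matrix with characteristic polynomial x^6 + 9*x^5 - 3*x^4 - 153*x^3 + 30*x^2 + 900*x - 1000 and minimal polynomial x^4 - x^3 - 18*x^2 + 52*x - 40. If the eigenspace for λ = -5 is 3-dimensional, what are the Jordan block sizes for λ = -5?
Block sizes for λ = -5: [1, 1, 1]

Step 1 — from the characteristic polynomial, algebraic multiplicity of λ = -5 is 3. From dim ker(A − (-5)·I) = 3, there are exactly 3 Jordan blocks for λ = -5.
Step 2 — from the minimal polynomial, the factor (x + 5) tells us the largest block for λ = -5 has size 1.
Step 3 — with total size 3, 3 blocks, and largest block 1, the block sizes (in nonincreasing order) are [1, 1, 1].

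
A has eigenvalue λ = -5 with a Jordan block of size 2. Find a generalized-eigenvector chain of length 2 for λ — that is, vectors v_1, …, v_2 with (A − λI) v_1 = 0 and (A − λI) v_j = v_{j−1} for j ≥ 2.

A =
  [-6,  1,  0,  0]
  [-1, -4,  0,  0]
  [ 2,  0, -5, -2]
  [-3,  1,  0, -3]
A Jordan chain for λ = -5 of length 2:
v_1 = (1, 1, 0, 1)ᵀ
v_2 = (0, 1, 0, 0)ᵀ

Let N = A − (-5)·I. We want v_2 with N^2 v_2 = 0 but N^1 v_2 ≠ 0; then v_{j-1} := N · v_j for j = 2, …, 2.

Pick v_2 = (0, 1, 0, 0)ᵀ.
Then v_1 = N · v_2 = (1, 1, 0, 1)ᵀ.

Sanity check: (A − (-5)·I) v_1 = (0, 0, 0, 0)ᵀ = 0. ✓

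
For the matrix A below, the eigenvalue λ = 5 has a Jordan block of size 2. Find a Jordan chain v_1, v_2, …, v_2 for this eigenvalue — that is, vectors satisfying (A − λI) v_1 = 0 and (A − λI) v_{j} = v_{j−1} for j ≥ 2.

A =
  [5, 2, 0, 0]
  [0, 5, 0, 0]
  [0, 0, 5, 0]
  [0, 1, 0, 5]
A Jordan chain for λ = 5 of length 2:
v_1 = (2, 0, 0, 1)ᵀ
v_2 = (0, 1, 0, 0)ᵀ

Let N = A − (5)·I. We want v_2 with N^2 v_2 = 0 but N^1 v_2 ≠ 0; then v_{j-1} := N · v_j for j = 2, …, 2.

Pick v_2 = (0, 1, 0, 0)ᵀ.
Then v_1 = N · v_2 = (2, 0, 0, 1)ᵀ.

Sanity check: (A − (5)·I) v_1 = (0, 0, 0, 0)ᵀ = 0. ✓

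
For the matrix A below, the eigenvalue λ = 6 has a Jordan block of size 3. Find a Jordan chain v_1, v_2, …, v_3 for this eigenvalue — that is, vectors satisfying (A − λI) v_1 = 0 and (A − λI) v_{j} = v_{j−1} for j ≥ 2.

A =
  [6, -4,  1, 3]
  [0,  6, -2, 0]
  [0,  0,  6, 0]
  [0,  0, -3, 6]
A Jordan chain for λ = 6 of length 3:
v_1 = (-1, 0, 0, 0)ᵀ
v_2 = (1, -2, 0, -3)ᵀ
v_3 = (0, 0, 1, 0)ᵀ

Let N = A − (6)·I. We want v_3 with N^3 v_3 = 0 but N^2 v_3 ≠ 0; then v_{j-1} := N · v_j for j = 3, …, 2.

Pick v_3 = (0, 0, 1, 0)ᵀ.
Then v_2 = N · v_3 = (1, -2, 0, -3)ᵀ.
Then v_1 = N · v_2 = (-1, 0, 0, 0)ᵀ.

Sanity check: (A − (6)·I) v_1 = (0, 0, 0, 0)ᵀ = 0. ✓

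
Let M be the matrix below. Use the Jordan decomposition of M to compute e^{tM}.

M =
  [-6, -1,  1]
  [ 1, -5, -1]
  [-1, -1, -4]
e^{tM} =
  [-t^2*exp(-5*t)/2 - t*exp(-5*t) + exp(-5*t), -t*exp(-5*t), t^2*exp(-5*t)/2 + t*exp(-5*t)]
  [t*exp(-5*t), exp(-5*t), -t*exp(-5*t)]
  [-t^2*exp(-5*t)/2 - t*exp(-5*t), -t*exp(-5*t), t^2*exp(-5*t)/2 + t*exp(-5*t) + exp(-5*t)]

Strategy: write M = P · J · P⁻¹ where J is a Jordan canonical form, so e^{tM} = P · e^{tJ} · P⁻¹, and e^{tJ} can be computed block-by-block.

M has Jordan form
J =
  [-5,  1,  0]
  [ 0, -5,  1]
  [ 0,  0, -5]
(up to reordering of blocks).

Per-block formulas:
  For a 3×3 Jordan block J_3(-5): exp(t · J_3(-5)) = e^(-5t)·(I + t·N + (t^2/2)·N^2), where N is the 3×3 nilpotent shift.

After assembling e^{tJ} and conjugating by P, we get:

e^{tM} =
  [-t^2*exp(-5*t)/2 - t*exp(-5*t) + exp(-5*t), -t*exp(-5*t), t^2*exp(-5*t)/2 + t*exp(-5*t)]
  [t*exp(-5*t), exp(-5*t), -t*exp(-5*t)]
  [-t^2*exp(-5*t)/2 - t*exp(-5*t), -t*exp(-5*t), t^2*exp(-5*t)/2 + t*exp(-5*t) + exp(-5*t)]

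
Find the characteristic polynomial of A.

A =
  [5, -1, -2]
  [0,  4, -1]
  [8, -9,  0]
x^3 - 9*x^2 + 27*x - 27

Expanding det(x·I − A) (e.g. by cofactor expansion or by noting that A is similar to its Jordan form J, which has the same characteristic polynomial as A) gives
  χ_A(x) = x^3 - 9*x^2 + 27*x - 27
which factors as (x - 3)^3. The eigenvalues (with algebraic multiplicities) are λ = 3 with multiplicity 3.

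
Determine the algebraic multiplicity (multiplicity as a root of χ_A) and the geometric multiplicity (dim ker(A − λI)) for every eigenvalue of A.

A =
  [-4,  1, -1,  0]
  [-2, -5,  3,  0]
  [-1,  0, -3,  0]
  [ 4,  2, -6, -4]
λ = -4: alg = 4, geom = 2

Step 1 — factor the characteristic polynomial to read off the algebraic multiplicities:
  χ_A(x) = (x + 4)^4

Step 2 — compute geometric multiplicities via the rank-nullity identity g(λ) = n − rank(A − λI):
  rank(A − (-4)·I) = 2, so dim ker(A − (-4)·I) = n − 2 = 2

Summary:
  λ = -4: algebraic multiplicity = 4, geometric multiplicity = 2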